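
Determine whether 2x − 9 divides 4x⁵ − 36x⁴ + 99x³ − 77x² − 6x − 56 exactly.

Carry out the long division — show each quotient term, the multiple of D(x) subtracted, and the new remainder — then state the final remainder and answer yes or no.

R(x) = −2, so D(x) is not a factor of P(x). no

Step 1: lead(4x⁵ − 36x⁴ + 99x³ − 77x² − 6x − 56) ÷ lead(D) = 4x⁵ ÷ 2x = 2x⁴. Subtract (2x⁴)·D = 4x⁵ − 18x⁴. Remainder: −18x⁴ + 99x³ − 77x² − 6x − 56.
Step 2: lead(−18x⁴ + 99x³ − 77x² − 6x − 56) ÷ lead(D) = −18x⁴ ÷ 2x = −9x³. Subtract (−9x³)·D = −18x⁴ + 81x³. Remainder: 18x³ − 77x² − 6x − 56.
Step 3: lead(18x³ − 77x² − 6x − 56) ÷ lead(D) = 18x³ ÷ 2x = 9x². Subtract (9x²)·D = 18x³ − 81x². Remainder: 4x² − 6x − 56.
Step 4: lead(4x² − 6x − 56) ÷ lead(D) = 4x² ÷ 2x = 2x. Subtract (2x)·D = 4x² − 18x. Remainder: 12x − 56.
Step 5: lead(12x − 56) ÷ lead(D) = 12x ÷ 2x = 6. Subtract (6)·D = 12x − 54. Remainder: −2.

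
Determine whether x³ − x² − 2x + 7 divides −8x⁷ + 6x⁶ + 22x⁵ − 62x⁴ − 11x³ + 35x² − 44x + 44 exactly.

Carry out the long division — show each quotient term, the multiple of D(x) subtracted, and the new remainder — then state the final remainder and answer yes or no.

Step 1: lead(−8x⁷ + 6x⁶ + 22x⁵ − 62x⁴ − 11x³ + 35x² − 44x + 44) ÷ lead(D) = −8x⁷ ÷ x³ = −8x⁴. Subtract (−8x⁴)·D = −8x⁷ + 8x⁶ + 16x⁵ − 56x⁴. Remainder: −2x⁶ + 6x⁵ − 6x⁴ − 11x³ + 35x² − 44x + 44.
Step 2: lead(−2x⁶ + 6x⁵ − 6x⁴ − 11x³ + 35x² − 44x + 44) ÷ lead(D) = −2x⁶ ÷ x³ = −2x³. Subtract (−2x³)·D = −2x⁶ + 2x⁵ + 4x⁴ − 14x³. Remainder: 4x⁵ − 10x⁴ + 3x³ + 35x² − 44x + 44.
Step 3: lead(4x⁵ − 10x⁴ + 3x³ + 35x² − 44x + 44) ÷ lead(D) = 4x⁵ ÷ x³ = 4x². Subtract (4x²)·D = 4x⁵ − 4x⁴ − 8x³ + 28x². Remainder: −6x⁴ + 11x³ + 7x² − 44x + 44.
Step 4: lead(−6x⁴ + 11x³ + 7x² − 44x + 44) ÷ lead(D) = −6x⁴ ÷ x³ = −6x. Subtract (−6x)·D = −6x⁴ + 6x³ + 12x² − 42x. Remainder: 5x³ − 5x² − 2x + 44.
Step 5: lead(5x³ − 5x² − 2x + 44) ÷ lead(D) = 5x³ ÷ x³ = 5. Subtract (5)·D = 5x³ − 5x² − 10x + 35. Remainder: 8x + 9.

R(x) = 8x + 9, so D(x) is not a factor of P(x). no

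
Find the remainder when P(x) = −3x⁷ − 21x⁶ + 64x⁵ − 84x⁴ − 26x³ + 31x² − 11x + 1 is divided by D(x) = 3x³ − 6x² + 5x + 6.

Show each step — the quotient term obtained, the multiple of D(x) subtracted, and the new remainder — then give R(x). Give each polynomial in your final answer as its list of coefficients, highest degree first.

R = [7]

Step 1: lead(−3x⁷ − 21x⁶ + 64x⁵ − 84x⁴ − 26x³ + 31x² − 11x + 1) ÷ lead(D) = −3x⁷ ÷ 3x³ = −x⁴. Subtract (−x⁴)·D = −3x⁷ + 6x⁶ − 5x⁵ − 6x⁴. Remainder: −27x⁶ + 69x⁵ − 78x⁴ − 26x³ + 31x² − 11x + 1.
Step 2: lead(−27x⁶ + 69x⁵ − 78x⁴ − 26x³ + 31x² − 11x + 1) ÷ lead(D) = −27x⁶ ÷ 3x³ = −9x³. Subtract (−9x³)·D = −27x⁶ + 54x⁵ − 45x⁴ − 54x³. Remainder: 15x⁵ − 33x⁴ + 28x³ + 31x² − 11x + 1.
Step 3: lead(15x⁵ − 33x⁴ + 28x³ + 31x² − 11x + 1) ÷ lead(D) = 15x⁵ ÷ 3x³ = 5x². Subtract (5x²)·D = 15x⁵ − 30x⁴ + 25x³ + 30x². Remainder: −3x⁴ + 3x³ + x² − 11x + 1.
Step 4: lead(−3x⁴ + 3x³ + x² − 11x + 1) ÷ lead(D) = −3x⁴ ÷ 3x³ = −x. Subtract (−x)·D = −3x⁴ + 6x³ − 5x² − 6x. Remainder: −3x³ + 6x² − 5x + 1.
Step 5: lead(−3x³ + 6x² − 5x + 1) ÷ lead(D) = −3x³ ÷ 3x³ = −1. Subtract (−1)·D = −3x³ + 6x² − 5x − 6. Remainder: 7.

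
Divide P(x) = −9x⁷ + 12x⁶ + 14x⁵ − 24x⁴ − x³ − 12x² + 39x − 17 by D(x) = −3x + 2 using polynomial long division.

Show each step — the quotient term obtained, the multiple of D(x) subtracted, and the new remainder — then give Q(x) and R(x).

Q(x) = 3x⁶ − 2x⁵ − 6x⁴ + 4x³ + 3x² + 6x − 9; R(x) = 1

Step 1: lead(−9x⁷ + 12x⁶ + 14x⁵ − 24x⁴ − x³ − 12x² + 39x − 17) ÷ lead(D) = −9x⁷ ÷ −3x = 3x⁶. Subtract (3x⁶)·D = −9x⁷ + 6x⁶. Remainder: 6x⁶ + 14x⁵ − 24x⁴ − x³ − 12x² + 39x − 17.
Step 2: lead(6x⁶ + 14x⁵ − 24x⁴ − x³ − 12x² + 39x − 17) ÷ lead(D) = 6x⁶ ÷ −3x = −2x⁵. Subtract (−2x⁵)·D = 6x⁶ − 4x⁵. Remainder: 18x⁵ − 24x⁴ − x³ − 12x² + 39x − 17.
Step 3: lead(18x⁵ − 24x⁴ − x³ − 12x² + 39x − 17) ÷ lead(D) = 18x⁵ ÷ −3x = −6x⁴. Subtract (−6x⁴)·D = 18x⁵ − 12x⁴. Remainder: −12x⁴ − x³ − 12x² + 39x − 17.
Step 4: lead(−12x⁴ − x³ − 12x² + 39x − 17) ÷ lead(D) = −12x⁴ ÷ −3x = 4x³. Subtract (4x³)·D = −12x⁴ + 8x³. Remainder: −9x³ − 12x² + 39x − 17.
Step 5: lead(−9x³ − 12x² + 39x − 17) ÷ lead(D) = −9x³ ÷ −3x = 3x². Subtract (3x²)·D = −9x³ + 6x². Remainder: −18x² + 39x − 17.
Step 6: lead(−18x² + 39x − 17) ÷ lead(D) = −18x² ÷ −3x = 6x. Subtract (6x)·D = −18x² + 12x. Remainder: 27x − 17.
Step 7: lead(27x − 17) ÷ lead(D) = 27x ÷ −3x = −9. Subtract (−9)·D = 27x − 18. Remainder: 1.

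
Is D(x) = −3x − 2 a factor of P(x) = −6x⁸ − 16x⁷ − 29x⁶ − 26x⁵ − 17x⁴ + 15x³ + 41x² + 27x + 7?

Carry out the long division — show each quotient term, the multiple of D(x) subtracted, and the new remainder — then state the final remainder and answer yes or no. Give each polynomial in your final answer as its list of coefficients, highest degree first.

Step 1: lead(−6x⁸ − 16x⁷ − 29x⁶ − 26x⁵ − 17x⁴ + 15x³ + 41x² + 27x + 7) ÷ lead(D) = −6x⁸ ÷ −3x = 2x⁷. Subtract (2x⁷)·D = −6x⁸ − 4x⁷. Remainder: −12x⁷ − 29x⁶ − 26x⁵ − 17x⁴ + 15x³ + 41x² + 27x + 7.
Step 2: lead(−12x⁷ − 29x⁶ − 26x⁵ − 17x⁴ + 15x³ + 41x² + 27x + 7) ÷ lead(D) = −12x⁷ ÷ −3x = 4x⁶. Subtract (4x⁶)·D = −12x⁷ − 8x⁶. Remainder: −21x⁶ − 26x⁵ − 17x⁴ + 15x³ + 41x² + 27x + 7.
Step 3: lead(−21x⁶ − 26x⁵ − 17x⁴ + 15x³ + 41x² + 27x + 7) ÷ lead(D) = −21x⁶ ÷ −3x = 7x⁵. Subtract (7x⁵)·D = −21x⁶ − 14x⁵. Remainder: −12x⁵ − 17x⁴ + 15x³ + 41x² + 27x + 7.
Step 4: lead(−12x⁵ − 17x⁴ + 15x³ + 41x² + 27x + 7) ÷ lead(D) = −12x⁵ ÷ −3x = 4x⁴. Subtract (4x⁴)·D = −12x⁵ − 8x⁴. Remainder: −9x⁴ + 15x³ + 41x² + 27x + 7.
Step 5: lead(−9x⁴ + 15x³ + 41x² + 27x + 7) ÷ lead(D) = −9x⁴ ÷ −3x = 3x³. Subtract (3x³)·D = −9x⁴ − 6x³. Remainder: 21x³ + 41x² + 27x + 7.
Step 6: lead(21x³ + 41x² + 27x + 7) ÷ lead(D) = 21x³ ÷ −3x = −7x². Subtract (−7x²)·D = 21x³ + 14x². Remainder: 27x² + 27x + 7.
Step 7: lead(27x² + 27x + 7) ÷ lead(D) = 27x² ÷ −3x = −9x. Subtract (−9x)·D = 27x² + 18x. Remainder: 9x + 7.
Step 8: lead(9x + 7) ÷ lead(D) = 9x ÷ −3x = −3. Subtract (−3)·D = 9x + 6. Remainder: 1.

R = [1], so D(x) is not a factor of P(x). no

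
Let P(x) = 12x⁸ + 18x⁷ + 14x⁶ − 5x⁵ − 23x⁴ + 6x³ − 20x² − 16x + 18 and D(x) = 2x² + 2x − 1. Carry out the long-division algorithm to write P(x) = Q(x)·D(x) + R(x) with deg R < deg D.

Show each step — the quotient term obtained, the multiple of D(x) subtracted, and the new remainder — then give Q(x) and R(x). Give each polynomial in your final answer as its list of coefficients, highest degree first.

Q = [6, 3, 7, -8, 0, -1, -9]; R = [1, 9]

Step 1: lead(12x⁸ + 18x⁷ + 14x⁶ − 5x⁵ − 23x⁴ + 6x³ − 20x² − 16x + 18) ÷ lead(D) = 12x⁸ ÷ 2x² = 6x⁶. Subtract (6x⁶)·D = 12x⁸ + 12x⁷ − 6x⁶. Remainder: 6x⁷ + 20x⁶ − 5x⁵ − 23x⁴ + 6x³ − 20x² − 16x + 18.
Step 2: lead(6x⁷ + 20x⁶ − 5x⁵ − 23x⁴ + 6x³ − 20x² − 16x + 18) ÷ lead(D) = 6x⁷ ÷ 2x² = 3x⁵. Subtract (3x⁵)·D = 6x⁷ + 6x⁶ − 3x⁵. Remainder: 14x⁶ − 2x⁵ − 23x⁴ + 6x³ − 20x² − 16x + 18.
Step 3: lead(14x⁶ − 2x⁵ − 23x⁴ + 6x³ − 20x² − 16x + 18) ÷ lead(D) = 14x⁶ ÷ 2x² = 7x⁴. Subtract (7x⁴)·D = 14x⁶ + 14x⁵ − 7x⁴. Remainder: −16x⁵ − 16x⁴ + 6x³ − 20x² − 16x + 18.
Step 4: lead(−16x⁵ − 16x⁴ + 6x³ − 20x² − 16x + 18) ÷ lead(D) = −16x⁵ ÷ 2x² = −8x³. Subtract (−8x³)·D = −16x⁵ − 16x⁴ + 8x³. Remainder: −2x³ − 20x² − 16x + 18.
Step 5: lead(−2x³ − 20x² − 16x + 18) ÷ lead(D) = −2x³ ÷ 2x² = −x. Subtract (−x)·D = −2x³ − 2x² + x. Remainder: −18x² − 17x + 18.
Step 6: lead(−18x² − 17x + 18) ÷ lead(D) = −18x² ÷ 2x² = −9. Subtract (−9)·D = −18x² − 18x + 9. Remainder: x + 9.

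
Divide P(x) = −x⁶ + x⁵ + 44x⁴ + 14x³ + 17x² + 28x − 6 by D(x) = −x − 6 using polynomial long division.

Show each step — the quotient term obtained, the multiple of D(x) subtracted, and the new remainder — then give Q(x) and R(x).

Step 1: lead(−x⁶ + x⁵ + 44x⁴ + 14x³ + 17x² + 28x − 6) ÷ lead(D) = −x⁶ ÷ −x = x⁵. Subtract (x⁵)·D = −x⁶ − 6x⁵. Remainder: 7x⁵ + 44x⁴ + 14x³ + 17x² + 28x − 6.
Step 2: lead(7x⁵ + 44x⁴ + 14x³ + 17x² + 28x − 6) ÷ lead(D) = 7x⁵ ÷ −x = −7x⁴. Subtract (−7x⁴)·D = 7x⁵ + 42x⁴. Remainder: 2x⁴ + 14x³ + 17x² + 28x − 6.
Step 3: lead(2x⁴ + 14x³ + 17x² + 28x − 6) ÷ lead(D) = 2x⁴ ÷ −x = −2x³. Subtract (−2x³)·D = 2x⁴ + 12x³. Remainder: 2x³ + 17x² + 28x − 6.
Step 4: lead(2x³ + 17x² + 28x − 6) ÷ lead(D) = 2x³ ÷ −x = −2x². Subtract (−2x²)·D = 2x³ + 12x². Remainder: 5x² + 28x − 6.
Step 5: lead(5x² + 28x − 6) ÷ lead(D) = 5x² ÷ −x = −5x. Subtract (−5x)·D = 5x² + 30x. Remainder: −2x − 6.
Step 6: lead(−2x − 6) ÷ lead(D) = −2x ÷ −x = 2. Subtract (2)·D = −2x − 12. Remainder: 6.

Q(x) = x⁵ − 7x⁴ − 2x³ − 2x² − 5x + 2; R(x) = 6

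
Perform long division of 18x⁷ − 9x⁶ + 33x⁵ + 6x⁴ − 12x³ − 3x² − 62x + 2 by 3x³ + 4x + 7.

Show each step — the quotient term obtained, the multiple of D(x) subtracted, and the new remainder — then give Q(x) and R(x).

Step 1: lead(18x⁷ − 9x⁶ + 33x⁵ + 6x⁴ − 12x³ − 3x² − 62x + 2) ÷ lead(D) = 18x⁷ ÷ 3x³ = 6x⁴. Subtract (6x⁴)·D = 18x⁷ + 24x⁵ + 42x⁴. Remainder: −9x⁶ + 9x⁵ − 36x⁴ − 12x³ − 3x² − 62x + 2.
Step 2: lead(−9x⁶ + 9x⁵ − 36x⁴ − 12x³ − 3x² − 62x + 2) ÷ lead(D) = −9x⁶ ÷ 3x³ = −3x³. Subtract (−3x³)·D = −9x⁶ − 12x⁴ − 21x³. Remainder: 9x⁵ − 24x⁴ + 9x³ − 3x² − 62x + 2.
Step 3: lead(9x⁵ − 24x⁴ + 9x³ − 3x² − 62x + 2) ÷ lead(D) = 9x⁵ ÷ 3x³ = 3x². Subtract (3x²)·D = 9x⁵ + 12x³ + 21x². Remainder: −24x⁴ − 3x³ − 24x² − 62x + 2.
Step 4: lead(−24x⁴ − 3x³ − 24x² − 62x + 2) ÷ lead(D) = −24x⁴ ÷ 3x³ = −8x. Subtract (−8x)·D = −24x⁴ − 32x² − 56x. Remainder: −3x³ + 8x² − 6x + 2.
Step 5: lead(−3x³ + 8x² − 6x + 2) ÷ lead(D) = −3x³ ÷ 3x³ = −1. Subtract (−1)·D = −3x³ − 4x − 7. Remainder: 8x² − 2x + 9.

Q(x) = 6x⁴ − 3x³ + 3x² − 8x − 1; R(x) = 8x² − 2x + 9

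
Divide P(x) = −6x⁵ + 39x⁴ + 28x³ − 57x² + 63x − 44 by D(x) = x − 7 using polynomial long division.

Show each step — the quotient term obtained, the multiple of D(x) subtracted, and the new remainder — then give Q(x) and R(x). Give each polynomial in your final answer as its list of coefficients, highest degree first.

Q = [-6, -3, 7, -8, 7]; R = [5]

Step 1: lead(−6x⁵ + 39x⁴ + 28x³ − 57x² + 63x − 44) ÷ lead(D) = −6x⁵ ÷ x = −6x⁴. Subtract (−6x⁴)·D = −6x⁵ + 42x⁴. Remainder: −3x⁴ + 28x³ − 57x² + 63x − 44.
Step 2: lead(−3x⁴ + 28x³ − 57x² + 63x − 44) ÷ lead(D) = −3x⁴ ÷ x = −3x³. Subtract (−3x³)·D = −3x⁴ + 21x³. Remainder: 7x³ − 57x² + 63x − 44.
Step 3: lead(7x³ − 57x² + 63x − 44) ÷ lead(D) = 7x³ ÷ x = 7x². Subtract (7x²)·D = 7x³ − 49x². Remainder: −8x² + 63x − 44.
Step 4: lead(−8x² + 63x − 44) ÷ lead(D) = −8x² ÷ x = −8x. Subtract (−8x)·D = −8x² + 56x. Remainder: 7x − 44.
Step 5: lead(7x − 44) ÷ lead(D) = 7x ÷ x = 7. Subtract (7)·D = 7x − 49. Remainder: 5.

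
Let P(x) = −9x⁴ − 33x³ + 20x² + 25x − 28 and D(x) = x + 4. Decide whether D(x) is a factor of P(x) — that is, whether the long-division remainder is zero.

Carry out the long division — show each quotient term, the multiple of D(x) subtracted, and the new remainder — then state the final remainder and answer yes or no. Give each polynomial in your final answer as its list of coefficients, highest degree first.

R = [0], so D(x) is a factor of P(x). yes

Step 1: lead(−9x⁴ − 33x³ + 20x² + 25x − 28) ÷ lead(D) = −9x⁴ ÷ x = −9x³. Subtract (−9x³)·D = −9x⁴ − 36x³. Remainder: 3x³ + 20x² + 25x − 28.
Step 2: lead(3x³ + 20x² + 25x − 28) ÷ lead(D) = 3x³ ÷ x = 3x². Subtract (3x²)·D = 3x³ + 12x². Remainder: 8x² + 25x − 28.
Step 3: lead(8x² + 25x − 28) ÷ lead(D) = 8x² ÷ x = 8x. Subtract (8x)·D = 8x² + 32x. Remainder: −7x − 28.
Step 4: lead(−7x − 28) ÷ lead(D) = −7x ÷ x = −7. Subtract (−7)·D = −7x − 28. Remainder: 0.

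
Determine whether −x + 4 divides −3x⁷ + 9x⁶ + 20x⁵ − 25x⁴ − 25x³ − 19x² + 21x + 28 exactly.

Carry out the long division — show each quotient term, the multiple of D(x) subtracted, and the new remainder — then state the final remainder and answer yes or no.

R(x) = 0, so D(x) is a factor of P(x). yes

Step 1: lead(−3x⁷ + 9x⁶ + 20x⁵ − 25x⁴ − 25x³ − 19x² + 21x + 28) ÷ lead(D) = −3x⁷ ÷ −x = 3x⁶. Subtract (3x⁶)·D = −3x⁷ + 12x⁶. Remainder: −3x⁶ + 20x⁵ − 25x⁴ − 25x³ − 19x² + 21x + 28.
Step 2: lead(−3x⁶ + 20x⁵ − 25x⁴ − 25x³ − 19x² + 21x + 28) ÷ lead(D) = −3x⁶ ÷ −x = 3x⁵. Subtract (3x⁵)·D = −3x⁶ + 12x⁵. Remainder: 8x⁵ − 25x⁴ − 25x³ − 19x² + 21x + 28.
Step 3: lead(8x⁵ − 25x⁴ − 25x³ − 19x² + 21x + 28) ÷ lead(D) = 8x⁵ ÷ −x = −8x⁴. Subtract (−8x⁴)·D = 8x⁵ − 32x⁴. Remainder: 7x⁴ − 25x³ − 19x² + 21x + 28.
Step 4: lead(7x⁴ − 25x³ − 19x² + 21x + 28) ÷ lead(D) = 7x⁴ ÷ −x = −7x³. Subtract (−7x³)·D = 7x⁴ − 28x³. Remainder: 3x³ − 19x² + 21x + 28.
Step 5: lead(3x³ − 19x² + 21x + 28) ÷ lead(D) = 3x³ ÷ −x = −3x². Subtract (−3x²)·D = 3x³ − 12x². Remainder: −7x² + 21x + 28.
Step 6: lead(−7x² + 21x + 28) ÷ lead(D) = −7x² ÷ −x = 7x. Subtract (7x)·D = −7x² + 28x. Remainder: −7x + 28.
Step 7: lead(−7x + 28) ÷ lead(D) = −7x ÷ −x = 7. Subtract (7)·D = −7x + 28. Remainder: 0.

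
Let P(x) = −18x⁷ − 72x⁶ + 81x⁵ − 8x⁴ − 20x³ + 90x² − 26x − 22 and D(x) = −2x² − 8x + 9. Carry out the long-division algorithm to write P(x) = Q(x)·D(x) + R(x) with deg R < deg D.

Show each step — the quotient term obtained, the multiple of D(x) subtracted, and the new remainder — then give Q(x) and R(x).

Step 1: lead(−18x⁷ − 72x⁶ + 81x⁵ − 8x⁴ − 20x³ + 90x² − 26x − 22) ÷ lead(D) = −18x⁷ ÷ −2x² = 9x⁵. Subtract (9x⁵)·D = −18x⁷ − 72x⁶ + 81x⁵. Remainder: −8x⁴ − 20x³ + 90x² − 26x − 22.
Step 2: lead(−8x⁴ − 20x³ + 90x² − 26x − 22) ÷ lead(D) = −8x⁴ ÷ −2x² = 4x². Subtract (4x²)·D = −8x⁴ − 32x³ + 36x². Remainder: 12x³ + 54x² − 26x − 22.
Step 3: lead(12x³ + 54x² − 26x − 22) ÷ lead(D) = 12x³ ÷ −2x² = −6x. Subtract (−6x)·D = 12x³ + 48x² − 54x. Remainder: 6x² + 28x − 22.
Step 4: lead(6x² + 28x − 22) ÷ lead(D) = 6x² ÷ −2x² = −3. Subtract (−3)·D = 6x² + 24x − 27. Remainder: 4x + 5.

Q(x) = 9x⁵ + 4x² − 6x − 3; R(x) = 4x + 5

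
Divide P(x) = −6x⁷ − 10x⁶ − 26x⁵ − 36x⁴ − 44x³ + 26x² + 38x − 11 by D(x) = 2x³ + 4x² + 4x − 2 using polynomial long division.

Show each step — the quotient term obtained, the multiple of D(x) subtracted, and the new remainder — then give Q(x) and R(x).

Step 1: lead(−6x⁷ − 10x⁶ − 26x⁵ − 36x⁴ − 44x³ + 26x² + 38x − 11) ÷ lead(D) = −6x⁷ ÷ 2x³ = −3x⁴. Subtract (−3x⁴)·D = −6x⁷ − 12x⁶ − 12x⁵ + 6x⁴. Remainder: 2x⁶ − 14x⁵ − 42x⁴ − 44x³ + 26x² + 38x − 11.
Step 2: lead(2x⁶ − 14x⁵ − 42x⁴ − 44x³ + 26x² + 38x − 11) ÷ lead(D) = 2x⁶ ÷ 2x³ = x³. Subtract (x³)·D = 2x⁶ + 4x⁵ + 4x⁴ − 2x³. Remainder: −18x⁵ − 46x⁴ − 42x³ + 26x² + 38x − 11.
Step 3: lead(−18x⁵ − 46x⁴ − 42x³ + 26x² + 38x − 11) ÷ lead(D) = −18x⁵ ÷ 2x³ = −9x². Subtract (−9x²)·D = −18x⁵ − 36x⁴ − 36x³ + 18x². Remainder: −10x⁴ − 6x³ + 8x² + 38x − 11.
Step 4: lead(−10x⁴ − 6x³ + 8x² + 38x − 11) ÷ lead(D) = −10x⁴ ÷ 2x³ = −5x. Subtract (−5x)·D = −10x⁴ − 20x³ − 20x² + 10x. Remainder: 14x³ + 28x² + 28x − 11.
Step 5: lead(14x³ + 28x² + 28x − 11) ÷ lead(D) = 14x³ ÷ 2x³ = 7. Subtract (7)·D = 14x³ + 28x² + 28x − 14. Remainder: 3.

Q(x) = −3x⁴ + x³ − 9x² − 5x + 7; R(x) = 3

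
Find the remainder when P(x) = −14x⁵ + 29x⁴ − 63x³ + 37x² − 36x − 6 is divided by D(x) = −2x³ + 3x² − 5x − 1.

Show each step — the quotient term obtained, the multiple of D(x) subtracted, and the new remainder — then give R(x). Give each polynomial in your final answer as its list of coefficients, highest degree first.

R = [2]

Step 1: lead(−14x⁵ + 29x⁴ − 63x³ + 37x² − 36x − 6) ÷ lead(D) = −14x⁵ ÷ −2x³ = 7x². Subtract (7x²)·D = −14x⁵ + 21x⁴ − 35x³ − 7x². Remainder: 8x⁴ − 28x³ + 44x² − 36x − 6.
Step 2: lead(8x⁴ − 28x³ + 44x² − 36x − 6) ÷ lead(D) = 8x⁴ ÷ −2x³ = −4x. Subtract (−4x)·D = 8x⁴ − 12x³ + 20x² + 4x. Remainder: −16x³ + 24x² − 40x − 6.
Step 3: lead(−16x³ + 24x² − 40x − 6) ÷ lead(D) = −16x³ ÷ −2x³ = 8. Subtract (8)·D = −16x³ + 24x² − 40x − 8. Remainder: 2.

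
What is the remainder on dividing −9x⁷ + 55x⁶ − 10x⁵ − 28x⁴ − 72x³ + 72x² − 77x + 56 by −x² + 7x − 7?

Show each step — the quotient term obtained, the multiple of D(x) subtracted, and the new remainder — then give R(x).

R(x) = −7

Step 1: lead(−9x⁷ + 55x⁶ − 10x⁵ − 28x⁴ − 72x³ + 72x² − 77x + 56) ÷ lead(D) = −9x⁷ ÷ −x² = 9x⁵. Subtract (9x⁵)·D = −9x⁷ + 63x⁶ − 63x⁵. Remainder: −8x⁶ + 53x⁵ − 28x⁴ − 72x³ + 72x² − 77x + 56.
Step 2: lead(−8x⁶ + 53x⁵ − 28x⁴ − 72x³ + 72x² − 77x + 56) ÷ lead(D) = −8x⁶ ÷ −x² = 8x⁴. Subtract (8x⁴)·D = −8x⁶ + 56x⁵ − 56x⁴. Remainder: −3x⁵ + 28x⁴ − 72x³ + 72x² − 77x + 56.
Step 3: lead(−3x⁵ + 28x⁴ − 72x³ + 72x² − 77x + 56) ÷ lead(D) = −3x⁵ ÷ −x² = 3x³. Subtract (3x³)·D = −3x⁵ + 21x⁴ − 21x³. Remainder: 7x⁴ − 51x³ + 72x² − 77x + 56.
Step 4: lead(7x⁴ − 51x³ + 72x² − 77x + 56) ÷ lead(D) = 7x⁴ ÷ −x² = −7x². Subtract (−7x²)·D = 7x⁴ − 49x³ + 49x². Remainder: −2x³ + 23x² − 77x + 56.
Step 5: lead(−2x³ + 23x² − 77x + 56) ÷ lead(D) = −2x³ ÷ −x² = 2x. Subtract (2x)·D = −2x³ + 14x² − 14x. Remainder: 9x² − 63x + 56.
Step 6: lead(9x² − 63x + 56) ÷ lead(D) = 9x² ÷ −x² = −9. Subtract (−9)·D = 9x² − 63x + 63. Remainder: −7.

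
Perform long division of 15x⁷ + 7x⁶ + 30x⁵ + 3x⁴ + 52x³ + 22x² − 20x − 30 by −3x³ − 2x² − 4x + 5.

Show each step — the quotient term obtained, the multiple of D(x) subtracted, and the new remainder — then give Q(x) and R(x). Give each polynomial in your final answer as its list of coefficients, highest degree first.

Step 1: lead(15x⁷ + 7x⁶ + 30x⁵ + 3x⁴ + 52x³ + 22x² − 20x − 30) ÷ lead(D) = 15x⁷ ÷ −3x³ = −5x⁴. Subtract (−5x⁴)·D = 15x⁷ + 10x⁶ + 20x⁵ − 25x⁴. Remainder: −3x⁶ + 10x⁵ + 28x⁴ + 52x³ + 22x² − 20x − 30.
Step 2: lead(−3x⁶ + 10x⁵ + 28x⁴ + 52x³ + 22x² − 20x − 30) ÷ lead(D) = −3x⁶ ÷ −3x³ = x³. Subtract (x³)·D = −3x⁶ − 2x⁵ − 4x⁴ + 5x³. Remainder: 12x⁵ + 32x⁴ + 47x³ + 22x² − 20x − 30.
Step 3: lead(12x⁵ + 32x⁴ + 47x³ + 22x² − 20x − 30) ÷ lead(D) = 12x⁵ ÷ −3x³ = −4x². Subtract (−4x²)·D = 12x⁵ + 8x⁴ + 16x³ − 20x². Remainder: 24x⁴ + 31x³ + 42x² − 20x − 30.
Step 4: lead(24x⁴ + 31x³ + 42x² − 20x − 30) ÷ lead(D) = 24x⁴ ÷ −3x³ = −8x. Subtract (−8x)·D = 24x⁴ + 16x³ + 32x² − 40x. Remainder: 15x³ + 10x² + 20x − 30.
Step 5: lead(15x³ + 10x² + 20x − 30) ÷ lead(D) = 15x³ ÷ −3x³ = −5. Subtract (−5)·D = 15x³ + 10x² + 20x − 25. Remainder: −5.

Q = [-5, 1, -4, -8, -5]; R = [-5]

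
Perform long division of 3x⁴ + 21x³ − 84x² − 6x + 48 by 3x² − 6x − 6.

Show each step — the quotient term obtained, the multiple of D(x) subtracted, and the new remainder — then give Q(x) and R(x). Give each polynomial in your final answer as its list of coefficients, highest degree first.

Step 1: lead(3x⁴ + 21x³ − 84x² − 6x + 48) ÷ lead(D) = 3x⁴ ÷ 3x² = x². Subtract (x²)·D = 3x⁴ − 6x³ − 6x². Remainder: 27x³ − 78x² − 6x + 48.
Step 2: lead(27x³ − 78x² − 6x + 48) ÷ lead(D) = 27x³ ÷ 3x² = 9x. Subtract (9x)·D = 27x³ − 54x² − 54x. Remainder: −24x² + 48x + 48.
Step 3: lead(−24x² + 48x + 48) ÷ lead(D) = −24x² ÷ 3x² = −8. Subtract (−8)·D = −24x² + 48x + 48. Remainder: 0.

Q = [1, 9, -8]; R = [0]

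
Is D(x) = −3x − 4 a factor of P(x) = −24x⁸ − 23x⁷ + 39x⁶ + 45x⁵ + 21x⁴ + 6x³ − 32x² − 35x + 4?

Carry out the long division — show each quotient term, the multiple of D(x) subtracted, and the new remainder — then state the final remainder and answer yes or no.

R(x) = 8, so D(x) is not a factor of P(x). no

Step 1: lead(−24x⁸ − 23x⁷ + 39x⁶ + 45x⁵ + 21x⁴ + 6x³ − 32x² − 35x + 4) ÷ lead(D) = −24x⁸ ÷ −3x = 8x⁷. Subtract (8x⁷)·D = −24x⁸ − 32x⁷. Remainder: 9x⁷ + 39x⁶ + 45x⁵ + 21x⁴ + 6x³ − 32x² − 35x + 4.
Step 2: lead(9x⁷ + 39x⁶ + 45x⁵ + 21x⁴ + 6x³ − 32x² − 35x + 4) ÷ lead(D) = 9x⁷ ÷ −3x = −3x⁶. Subtract (−3x⁶)·D = 9x⁷ + 12x⁶. Remainder: 27x⁶ + 45x⁵ + 21x⁴ + 6x³ − 32x² − 35x + 4.
Step 3: lead(27x⁶ + 45x⁵ + 21x⁴ + 6x³ − 32x² − 35x + 4) ÷ lead(D) = 27x⁶ ÷ −3x = −9x⁵. Subtract (−9x⁵)·D = 27x⁶ + 36x⁵. Remainder: 9x⁵ + 21x⁴ + 6x³ − 32x² − 35x + 4.
Step 4: lead(9x⁵ + 21x⁴ + 6x³ − 32x² − 35x + 4) ÷ lead(D) = 9x⁵ ÷ −3x = −3x⁴. Subtract (−3x⁴)·D = 9x⁵ + 12x⁴. Remainder: 9x⁴ + 6x³ − 32x² − 35x + 4.
Step 5: lead(9x⁴ + 6x³ − 32x² − 35x + 4) ÷ lead(D) = 9x⁴ ÷ −3x = −3x³. Subtract (−3x³)·D = 9x⁴ + 12x³. Remainder: −6x³ − 32x² − 35x + 4.
Step 6: lead(−6x³ − 32x² − 35x + 4) ÷ lead(D) = −6x³ ÷ −3x = 2x². Subtract (2x²)·D = −6x³ − 8x². Remainder: −24x² − 35x + 4.
Step 7: lead(−24x² − 35x + 4) ÷ lead(D) = −24x² ÷ −3x = 8x. Subtract (8x)·D = −24x² − 32x. Remainder: −3x + 4.
Step 8: lead(−3x + 4) ÷ lead(D) = −3x ÷ −3x = 1. Subtract (1)·D = −3x − 4. Remainder: 8.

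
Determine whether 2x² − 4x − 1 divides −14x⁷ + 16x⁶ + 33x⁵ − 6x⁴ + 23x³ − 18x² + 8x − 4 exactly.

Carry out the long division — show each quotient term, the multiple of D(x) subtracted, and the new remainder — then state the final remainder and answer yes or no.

R(x) = −7, so D(x) is not a factor of P(x). no

Step 1: lead(−14x⁷ + 16x⁶ + 33x⁵ − 6x⁴ + 23x³ − 18x² + 8x − 4) ÷ lead(D) = −14x⁷ ÷ 2x² = −7x⁵. Subtract (−7x⁵)·D = −14x⁷ + 28x⁶ + 7x⁵. Remainder: −12x⁶ + 26x⁵ − 6x⁴ + 23x³ − 18x² + 8x − 4.
Step 2: lead(−12x⁶ + 26x⁵ − 6x⁴ + 23x³ − 18x² + 8x − 4) ÷ lead(D) = −12x⁶ ÷ 2x² = −6x⁴. Subtract (−6x⁴)·D = −12x⁶ + 24x⁵ + 6x⁴. Remainder: 2x⁵ − 12x⁴ + 23x³ − 18x² + 8x − 4.
Step 3: lead(2x⁵ − 12x⁴ + 23x³ − 18x² + 8x − 4) ÷ lead(D) = 2x⁵ ÷ 2x² = x³. Subtract (x³)·D = 2x⁵ − 4x⁴ − x³. Remainder: −8x⁴ + 24x³ − 18x² + 8x − 4.
Step 4: lead(−8x⁴ + 24x³ − 18x² + 8x − 4) ÷ lead(D) = −8x⁴ ÷ 2x² = −4x². Subtract (−4x²)·D = −8x⁴ + 16x³ + 4x². Remainder: 8x³ − 22x² + 8x − 4.
Step 5: lead(8x³ − 22x² + 8x − 4) ÷ lead(D) = 8x³ ÷ 2x² = 4x. Subtract (4x)·D = 8x³ − 16x² − 4x. Remainder: −6x² + 12x − 4.
Step 6: lead(−6x² + 12x − 4) ÷ lead(D) = −6x² ÷ 2x² = −3. Subtract (−3)·D = −6x² + 12x + 3. Remainder: −7.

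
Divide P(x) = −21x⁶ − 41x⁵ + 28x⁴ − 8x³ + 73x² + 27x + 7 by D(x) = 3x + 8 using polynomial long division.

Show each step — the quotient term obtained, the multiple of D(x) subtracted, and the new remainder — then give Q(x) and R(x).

Q(x) = −7x⁵ + 5x⁴ − 4x³ + 8x² + 3x + 1; R(x) = −1

Step 1: lead(−21x⁶ − 41x⁵ + 28x⁴ − 8x³ + 73x² + 27x + 7) ÷ lead(D) = −21x⁶ ÷ 3x = −7x⁵. Subtract (−7x⁵)·D = −21x⁶ − 56x⁵. Remainder: 15x⁵ + 28x⁴ − 8x³ + 73x² + 27x + 7.
Step 2: lead(15x⁵ + 28x⁴ − 8x³ + 73x² + 27x + 7) ÷ lead(D) = 15x⁵ ÷ 3x = 5x⁴. Subtract (5x⁴)·D = 15x⁵ + 40x⁴. Remainder: −12x⁴ − 8x³ + 73x² + 27x + 7.
Step 3: lead(−12x⁴ − 8x³ + 73x² + 27x + 7) ÷ lead(D) = −12x⁴ ÷ 3x = −4x³. Subtract (−4x³)·D = −12x⁴ − 32x³. Remainder: 24x³ + 73x² + 27x + 7.
Step 4: lead(24x³ + 73x² + 27x + 7) ÷ lead(D) = 24x³ ÷ 3x = 8x². Subtract (8x²)·D = 24x³ + 64x². Remainder: 9x² + 27x + 7.
Step 5: lead(9x² + 27x + 7) ÷ lead(D) = 9x² ÷ 3x = 3x. Subtract (3x)·D = 9x² + 24x. Remainder: 3x + 7.
Step 6: lead(3x + 7) ÷ lead(D) = 3x ÷ 3x = 1. Subtract (1)·D = 3x + 8. Remainder: −1.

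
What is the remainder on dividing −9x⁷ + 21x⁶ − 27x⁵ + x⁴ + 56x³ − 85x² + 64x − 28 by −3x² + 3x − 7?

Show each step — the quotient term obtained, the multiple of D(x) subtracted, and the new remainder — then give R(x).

Step 1: lead(−9x⁷ + 21x⁶ − 27x⁵ + x⁴ + 56x³ − 85x² + 64x − 28) ÷ lead(D) = −9x⁷ ÷ −3x² = 3x⁵. Subtract (3x⁵)·D = −9x⁷ + 9x⁶ − 21x⁵. Remainder: 12x⁶ − 6x⁵ + x⁴ + 56x³ − 85x² + 64x − 28.
Step 2: lead(12x⁶ − 6x⁵ + x⁴ + 56x³ − 85x² + 64x − 28) ÷ lead(D) = 12x⁶ ÷ −3x² = −4x⁴. Subtract (−4x⁴)·D = 12x⁶ − 12x⁵ + 28x⁴. Remainder: 6x⁵ − 27x⁴ + 56x³ − 85x² + 64x − 28.
Step 3: lead(6x⁵ − 27x⁴ + 56x³ − 85x² + 64x − 28) ÷ lead(D) = 6x⁵ ÷ −3x² = −2x³. Subtract (−2x³)·D = 6x⁵ − 6x⁴ + 14x³. Remainder: −21x⁴ + 42x³ − 85x² + 64x − 28.
Step 4: lead(−21x⁴ + 42x³ − 85x² + 64x − 28) ÷ lead(D) = −21x⁴ ÷ −3x² = 7x². Subtract (7x²)·D = −21x⁴ + 21x³ − 49x². Remainder: 21x³ − 36x² + 64x − 28.
Step 5: lead(21x³ − 36x² + 64x − 28) ÷ lead(D) = 21x³ ÷ −3x² = −7x. Subtract (−7x)·D = 21x³ − 21x² + 49x. Remainder: −15x² + 15x − 28.
Step 6: lead(−15x² + 15x − 28) ÷ lead(D) = −15x² ÷ −3x² = 5. Subtract (5)·D = −15x² + 15x − 35. Remainder: 7.

R(x) = 7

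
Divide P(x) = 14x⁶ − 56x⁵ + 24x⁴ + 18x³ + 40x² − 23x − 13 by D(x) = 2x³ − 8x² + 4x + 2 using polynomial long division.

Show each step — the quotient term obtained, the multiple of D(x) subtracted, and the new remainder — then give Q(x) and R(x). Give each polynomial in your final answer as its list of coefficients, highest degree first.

Step 1: lead(14x⁶ − 56x⁵ + 24x⁴ + 18x³ + 40x² − 23x − 13) ÷ lead(D) = 14x⁶ ÷ 2x³ = 7x³. Subtract (7x³)·D = 14x⁶ − 56x⁵ + 28x⁴ + 14x³. Remainder: −4x⁴ + 4x³ + 40x² − 23x − 13.
Step 2: lead(−4x⁴ + 4x³ + 40x² − 23x − 13) ÷ lead(D) = −4x⁴ ÷ 2x³ = −2x. Subtract (−2x)·D = −4x⁴ + 16x³ − 8x² − 4x. Remainder: −12x³ + 48x² − 19x − 13.
Step 3: lead(−12x³ + 48x² − 19x − 13) ÷ lead(D) = −12x³ ÷ 2x³ = −6. Subtract (−6)·D = −12x³ + 48x² − 24x − 12. Remainder: 5x − 1.

Q = [7, 0, -2, -6]; R = [5, -1]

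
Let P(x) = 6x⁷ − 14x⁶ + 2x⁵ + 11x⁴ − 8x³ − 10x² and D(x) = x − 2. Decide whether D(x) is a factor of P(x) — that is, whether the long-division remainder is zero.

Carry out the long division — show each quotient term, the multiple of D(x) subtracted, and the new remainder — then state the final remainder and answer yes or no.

Step 1: lead(6x⁷ − 14x⁶ + 2x⁵ + 11x⁴ − 8x³ − 10x²) ÷ lead(D) = 6x⁷ ÷ x = 6x⁶. Subtract (6x⁶)·D = 6x⁷ − 12x⁶. Remainder: −2x⁶ + 2x⁵ + 11x⁴ − 8x³ − 10x².
Step 2: lead(−2x⁶ + 2x⁵ + 11x⁴ − 8x³ − 10x²) ÷ lead(D) = −2x⁶ ÷ x = −2x⁵. Subtract (−2x⁵)·D = −2x⁶ + 4x⁵. Remainder: −2x⁵ + 11x⁴ − 8x³ − 10x².
Step 3: lead(−2x⁵ + 11x⁴ − 8x³ − 10x²) ÷ lead(D) = −2x⁵ ÷ x = −2x⁴. Subtract (−2x⁴)·D = −2x⁵ + 4x⁴. Remainder: 7x⁴ − 8x³ − 10x².
Step 4: lead(7x⁴ − 8x³ − 10x²) ÷ lead(D) = 7x⁴ ÷ x = 7x³. Subtract (7x³)·D = 7x⁴ − 14x³. Remainder: 6x³ − 10x².
Step 5: lead(6x³ − 10x²) ÷ lead(D) = 6x³ ÷ x = 6x². Subtract (6x²)·D = 6x³ − 12x². Remainder: 2x².
Step 6: lead(2x²) ÷ lead(D) = 2x² ÷ x = 2x. Subtract (2x)·D = 2x² − 4x. Remainder: 4x.
Step 7: lead(4x) ÷ lead(D) = 4x ÷ x = 4. Subtract (4)·D = 4x − 8. Remainder: 8.

R(x) = 8, so D(x) is not a factor of P(x). no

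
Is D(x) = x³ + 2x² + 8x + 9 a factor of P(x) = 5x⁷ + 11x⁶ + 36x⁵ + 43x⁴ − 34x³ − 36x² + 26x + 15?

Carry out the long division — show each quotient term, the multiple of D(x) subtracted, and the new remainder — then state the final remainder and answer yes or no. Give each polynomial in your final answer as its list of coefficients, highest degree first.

R = [6], so D(x) is not a factor of P(x). no

Step 1: lead(5x⁷ + 11x⁶ + 36x⁵ + 43x⁴ − 34x³ − 36x² + 26x + 15) ÷ lead(D) = 5x⁷ ÷ x³ = 5x⁴. Subtract (5x⁴)·D = 5x⁷ + 10x⁶ + 40x⁵ + 45x⁴. Remainder: x⁶ − 4x⁵ − 2x⁴ − 34x³ − 36x² + 26x + 15.
Step 2: lead(x⁶ − 4x⁵ − 2x⁴ − 34x³ − 36x² + 26x + 15) ÷ lead(D) = x⁶ ÷ x³ = x³. Subtract (x³)·D = x⁶ + 2x⁵ + 8x⁴ + 9x³. Remainder: −6x⁵ − 10x⁴ − 43x³ − 36x² + 26x + 15.
Step 3: lead(−6x⁵ − 10x⁴ − 43x³ − 36x² + 26x + 15) ÷ lead(D) = −6x⁵ ÷ x³ = −6x². Subtract (−6x²)·D = −6x⁵ − 12x⁴ − 48x³ − 54x². Remainder: 2x⁴ + 5x³ + 18x² + 26x + 15.
Step 4: lead(2x⁴ + 5x³ + 18x² + 26x + 15) ÷ lead(D) = 2x⁴ ÷ x³ = 2x. Subtract (2x)·D = 2x⁴ + 4x³ + 16x² + 18x. Remainder: x³ + 2x² + 8x + 15.
Step 5: lead(x³ + 2x² + 8x + 15) ÷ lead(D) = x³ ÷ x³ = 1. Subtract (1)·D = x³ + 2x² + 8x + 9. Remainder: 6.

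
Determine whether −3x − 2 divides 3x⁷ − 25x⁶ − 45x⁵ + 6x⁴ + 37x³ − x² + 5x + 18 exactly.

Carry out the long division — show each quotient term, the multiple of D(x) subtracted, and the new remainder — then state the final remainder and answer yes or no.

Step 1: lead(3x⁷ − 25x⁶ − 45x⁵ + 6x⁴ + 37x³ − x² + 5x + 18) ÷ lead(D) = 3x⁷ ÷ −3x = −x⁶. Subtract (−x⁶)·D = 3x⁷ + 2x⁶. Remainder: −27x⁶ − 45x⁵ + 6x⁴ + 37x³ − x² + 5x + 18.
Step 2: lead(−27x⁶ − 45x⁵ + 6x⁴ + 37x³ − x² + 5x + 18) ÷ lead(D) = −27x⁶ ÷ −3x = 9x⁵. Subtract (9x⁵)·D = −27x⁶ − 18x⁵. Remainder: −27x⁵ + 6x⁴ + 37x³ − x² + 5x + 18.
Step 3: lead(−27x⁵ + 6x⁴ + 37x³ − x² + 5x + 18) ÷ lead(D) = −27x⁵ ÷ −3x = 9x⁴. Subtract (9x⁴)·D = −27x⁵ − 18x⁴. Remainder: 24x⁴ + 37x³ − x² + 5x + 18.
Step 4: lead(24x⁴ + 37x³ − x² + 5x + 18) ÷ lead(D) = 24x⁴ ÷ −3x = −8x³. Subtract (−8x³)·D = 24x⁴ + 16x³. Remainder: 21x³ − x² + 5x + 18.
Step 5: lead(21x³ − x² + 5x + 18) ÷ lead(D) = 21x³ ÷ −3x = −7x². Subtract (−7x²)·D = 21x³ + 14x². Remainder: −15x² + 5x + 18.
Step 6: lead(−15x² + 5x + 18) ÷ lead(D) = −15x² ÷ −3x = 5x. Subtract (5x)·D = −15x² − 10x. Remainder: 15x + 18.
Step 7: lead(15x + 18) ÷ lead(D) = 15x ÷ −3x = −5. Subtract (−5)·D = 15x + 10. Remainder: 8.

R(x) = 8, so D(x) is not a factor of P(x). no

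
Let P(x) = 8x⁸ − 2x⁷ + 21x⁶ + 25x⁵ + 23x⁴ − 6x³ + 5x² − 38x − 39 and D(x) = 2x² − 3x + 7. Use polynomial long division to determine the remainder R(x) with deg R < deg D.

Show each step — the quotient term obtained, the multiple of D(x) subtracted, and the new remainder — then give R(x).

R(x) = 3

Step 1: lead(8x⁸ − 2x⁷ + 21x⁶ + 25x⁵ + 23x⁴ − 6x³ + 5x² − 38x − 39) ÷ lead(D) = 8x⁸ ÷ 2x² = 4x⁶. Subtract (4x⁶)·D = 8x⁸ − 12x⁷ + 28x⁶. Remainder: 10x⁷ − 7x⁶ + 25x⁵ + 23x⁴ − 6x³ + 5x² − 38x − 39.
Step 2: lead(10x⁷ − 7x⁶ + 25x⁵ + 23x⁴ − 6x³ + 5x² − 38x − 39) ÷ lead(D) = 10x⁷ ÷ 2x² = 5x⁵. Subtract (5x⁵)·D = 10x⁷ − 15x⁶ + 35x⁵. Remainder: 8x⁶ − 10x⁵ + 23x⁴ − 6x³ + 5x² − 38x − 39.
Step 3: lead(8x⁶ − 10x⁵ + 23x⁴ − 6x³ + 5x² − 38x − 39) ÷ lead(D) = 8x⁶ ÷ 2x² = 4x⁴. Subtract (4x⁴)·D = 8x⁶ − 12x⁵ + 28x⁴. Remainder: 2x⁵ − 5x⁴ − 6x³ + 5x² − 38x − 39.
Step 4: lead(2x⁵ − 5x⁴ − 6x³ + 5x² − 38x − 39) ÷ lead(D) = 2x⁵ ÷ 2x² = x³. Subtract (x³)·D = 2x⁵ − 3x⁴ + 7x³. Remainder: −2x⁴ − 13x³ + 5x² − 38x − 39.
Step 5: lead(−2x⁴ − 13x³ + 5x² − 38x − 39) ÷ lead(D) = −2x⁴ ÷ 2x² = −x². Subtract (−x²)·D = −2x⁴ + 3x³ − 7x². Remainder: −16x³ + 12x² − 38x − 39.
Step 6: lead(−16x³ + 12x² − 38x − 39) ÷ lead(D) = −16x³ ÷ 2x² = −8x. Subtract (−8x)·D = −16x³ + 24x² − 56x. Remainder: −12x² + 18x − 39.
Step 7: lead(−12x² + 18x − 39) ÷ lead(D) = −12x² ÷ 2x² = −6. Subtract (−6)·D = −12x² + 18x − 42. Remainder: 3.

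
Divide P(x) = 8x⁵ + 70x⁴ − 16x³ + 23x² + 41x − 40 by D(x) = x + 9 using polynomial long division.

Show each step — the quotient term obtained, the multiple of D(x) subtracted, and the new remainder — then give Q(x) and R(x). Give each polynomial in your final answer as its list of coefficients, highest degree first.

Q = [8, -2, 2, 5, -4]; R = [-4]

Step 1: lead(8x⁵ + 70x⁴ − 16x³ + 23x² + 41x − 40) ÷ lead(D) = 8x⁵ ÷ x = 8x⁴. Subtract (8x⁴)·D = 8x⁵ + 72x⁴. Remainder: −2x⁴ − 16x³ + 23x² + 41x − 40.
Step 2: lead(−2x⁴ − 16x³ + 23x² + 41x − 40) ÷ lead(D) = −2x⁴ ÷ x = −2x³. Subtract (−2x³)·D = −2x⁴ − 18x³. Remainder: 2x³ + 23x² + 41x − 40.
Step 3: lead(2x³ + 23x² + 41x − 40) ÷ lead(D) = 2x³ ÷ x = 2x². Subtract (2x²)·D = 2x³ + 18x². Remainder: 5x² + 41x − 40.
Step 4: lead(5x² + 41x − 40) ÷ lead(D) = 5x² ÷ x = 5x. Subtract (5x)·D = 5x² + 45x. Remainder: −4x − 40.
Step 5: lead(−4x − 40) ÷ lead(D) = −4x ÷ x = −4. Subtract (−4)·D = −4x − 36. Remainder: −4.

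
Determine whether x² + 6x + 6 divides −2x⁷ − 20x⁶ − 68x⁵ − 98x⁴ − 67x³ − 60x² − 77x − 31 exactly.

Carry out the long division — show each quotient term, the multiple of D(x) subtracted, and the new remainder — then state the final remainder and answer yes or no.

R(x) = x + 5, so D(x) is not a factor of P(x). no

Step 1: lead(−2x⁷ − 20x⁶ − 68x⁵ − 98x⁴ − 67x³ − 60x² − 77x − 31) ÷ lead(D) = −2x⁷ ÷ x² = −2x⁵. Subtract (−2x⁵)·D = −2x⁷ − 12x⁶ − 12x⁵. Remainder: −8x⁶ − 56x⁵ − 98x⁴ − 67x³ − 60x² − 77x − 31.
Step 2: lead(−8x⁶ − 56x⁵ − 98x⁴ − 67x³ − 60x² − 77x − 31) ÷ lead(D) = −8x⁶ ÷ x² = −8x⁴. Subtract (−8x⁴)·D = −8x⁶ − 48x⁵ − 48x⁴. Remainder: −8x⁵ − 50x⁴ − 67x³ − 60x² − 77x − 31.
Step 3: lead(−8x⁵ − 50x⁴ − 67x³ − 60x² − 77x − 31) ÷ lead(D) = −8x⁵ ÷ x² = −8x³. Subtract (−8x³)·D = −8x⁵ − 48x⁴ − 48x³. Remainder: −2x⁴ − 19x³ − 60x² − 77x − 31.
Step 4: lead(−2x⁴ − 19x³ − 60x² − 77x − 31) ÷ lead(D) = −2x⁴ ÷ x² = −2x². Subtract (−2x²)·D = −2x⁴ − 12x³ − 12x². Remainder: −7x³ − 48x² − 77x − 31.
Step 5: lead(−7x³ − 48x² − 77x − 31) ÷ lead(D) = −7x³ ÷ x² = −7x. Subtract (−7x)·D = −7x³ − 42x² − 42x. Remainder: −6x² − 35x − 31.
Step 6: lead(−6x² − 35x − 31) ÷ lead(D) = −6x² ÷ x² = −6. Subtract (−6)·D = −6x² − 36x − 36. Remainder: x + 5.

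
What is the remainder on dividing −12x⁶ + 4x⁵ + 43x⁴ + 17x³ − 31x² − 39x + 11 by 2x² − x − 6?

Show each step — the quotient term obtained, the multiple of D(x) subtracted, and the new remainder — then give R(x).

Step 1: lead(−12x⁶ + 4x⁵ + 43x⁴ + 17x³ − 31x² − 39x + 11) ÷ lead(D) = −12x⁶ ÷ 2x² = −6x⁴. Subtract (−6x⁴)·D = −12x⁶ + 6x⁵ + 36x⁴. Remainder: −2x⁵ + 7x⁴ + 17x³ − 31x² − 39x + 11.
Step 2: lead(−2x⁵ + 7x⁴ + 17x³ − 31x² − 39x + 11) ÷ lead(D) = −2x⁵ ÷ 2x² = −x³. Subtract (−x³)·D = −2x⁵ + x⁴ + 6x³. Remainder: 6x⁴ + 11x³ − 31x² − 39x + 11.
Step 3: lead(6x⁴ + 11x³ − 31x² − 39x + 11) ÷ lead(D) = 6x⁴ ÷ 2x² = 3x². Subtract (3x²)·D = 6x⁴ − 3x³ − 18x². Remainder: 14x³ − 13x² − 39x + 11.
Step 4: lead(14x³ − 13x² − 39x + 11) ÷ lead(D) = 14x³ ÷ 2x² = 7x. Subtract (7x)·D = 14x³ − 7x² − 42x. Remainder: −6x² + 3x + 11.
Step 5: lead(−6x² + 3x + 11) ÷ lead(D) = −6x² ÷ 2x² = −3. Subtract (−3)·D = −6x² + 3x + 18. Remainder: −7.

R(x) = −7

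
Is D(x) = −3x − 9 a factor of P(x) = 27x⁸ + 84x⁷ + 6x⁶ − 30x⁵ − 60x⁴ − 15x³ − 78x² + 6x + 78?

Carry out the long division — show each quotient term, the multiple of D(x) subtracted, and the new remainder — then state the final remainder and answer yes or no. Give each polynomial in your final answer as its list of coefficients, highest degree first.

R = [6], so D(x) is not a factor of P(x). no

Step 1: lead(27x⁸ + 84x⁷ + 6x⁶ − 30x⁵ − 60x⁴ − 15x³ − 78x² + 6x + 78) ÷ lead(D) = 27x⁸ ÷ −3x = −9x⁷. Subtract (−9x⁷)·D = 27x⁸ + 81x⁷. Remainder: 3x⁷ + 6x⁶ − 30x⁵ − 60x⁴ − 15x³ − 78x² + 6x + 78.
Step 2: lead(3x⁷ + 6x⁶ − 30x⁵ − 60x⁴ − 15x³ − 78x² + 6x + 78) ÷ lead(D) = 3x⁷ ÷ −3x = −x⁶. Subtract (−x⁶)·D = 3x⁷ + 9x⁶. Remainder: −3x⁶ − 30x⁵ − 60x⁴ − 15x³ − 78x² + 6x + 78.
Step 3: lead(−3x⁶ − 30x⁵ − 60x⁴ − 15x³ − 78x² + 6x + 78) ÷ lead(D) = −3x⁶ ÷ −3x = x⁵. Subtract (x⁵)·D = −3x⁶ − 9x⁵. Remainder: −21x⁵ − 60x⁴ − 15x³ − 78x² + 6x + 78.
Step 4: lead(−21x⁵ − 60x⁴ − 15x³ − 78x² + 6x + 78) ÷ lead(D) = −21x⁵ ÷ −3x = 7x⁴. Subtract (7x⁴)·D = −21x⁵ − 63x⁴. Remainder: 3x⁴ − 15x³ − 78x² + 6x + 78.
Step 5: lead(3x⁴ − 15x³ − 78x² + 6x + 78) ÷ lead(D) = 3x⁴ ÷ −3x = −x³. Subtract (−x³)·D = 3x⁴ + 9x³. Remainder: −24x³ − 78x² + 6x + 78.
Step 6: lead(−24x³ − 78x² + 6x + 78) ÷ lead(D) = −24x³ ÷ −3x = 8x². Subtract (8x²)·D = −24x³ − 72x². Remainder: −6x² + 6x + 78.
Step 7: lead(−6x² + 6x + 78) ÷ lead(D) = −6x² ÷ −3x = 2x. Subtract (2x)·D = −6x² − 18x. Remainder: 24x + 78.
Step 8: lead(24x + 78) ÷ lead(D) = 24x ÷ −3x = −8. Subtract (−8)·D = 24x + 72. Remainder: 6.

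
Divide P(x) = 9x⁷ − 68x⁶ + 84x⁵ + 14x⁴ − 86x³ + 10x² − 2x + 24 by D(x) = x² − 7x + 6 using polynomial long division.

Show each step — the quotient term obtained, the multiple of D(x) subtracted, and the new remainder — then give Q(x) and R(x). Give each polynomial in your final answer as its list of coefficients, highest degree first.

Q = [9, -5, -5, 9, 7, 5]; R = [-9, -6]

Step 1: lead(9x⁷ − 68x⁶ + 84x⁵ + 14x⁴ − 86x³ + 10x² − 2x + 24) ÷ lead(D) = 9x⁷ ÷ x² = 9x⁵. Subtract (9x⁵)·D = 9x⁷ − 63x⁶ + 54x⁵. Remainder: −5x⁶ + 30x⁵ + 14x⁴ − 86x³ + 10x² − 2x + 24.
Step 2: lead(−5x⁶ + 30x⁵ + 14x⁴ − 86x³ + 10x² − 2x + 24) ÷ lead(D) = −5x⁶ ÷ x² = −5x⁴. Subtract (−5x⁴)·D = −5x⁶ + 35x⁵ − 30x⁴. Remainder: −5x⁵ + 44x⁴ − 86x³ + 10x² − 2x + 24.
Step 3: lead(−5x⁵ + 44x⁴ − 86x³ + 10x² − 2x + 24) ÷ lead(D) = −5x⁵ ÷ x² = −5x³. Subtract (−5x³)·D = −5x⁵ + 35x⁴ − 30x³. Remainder: 9x⁴ − 56x³ + 10x² − 2x + 24.
Step 4: lead(9x⁴ − 56x³ + 10x² − 2x + 24) ÷ lead(D) = 9x⁴ ÷ x² = 9x². Subtract (9x²)·D = 9x⁴ − 63x³ + 54x². Remainder: 7x³ − 44x² − 2x + 24.
Step 5: lead(7x³ − 44x² − 2x + 24) ÷ lead(D) = 7x³ ÷ x² = 7x. Subtract (7x)·D = 7x³ − 49x² + 42x. Remainder: 5x² − 44x + 24.
Step 6: lead(5x² − 44x + 24) ÷ lead(D) = 5x² ÷ x² = 5. Subtract (5)·D = 5x² − 35x + 30. Remainder: −9x − 6.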